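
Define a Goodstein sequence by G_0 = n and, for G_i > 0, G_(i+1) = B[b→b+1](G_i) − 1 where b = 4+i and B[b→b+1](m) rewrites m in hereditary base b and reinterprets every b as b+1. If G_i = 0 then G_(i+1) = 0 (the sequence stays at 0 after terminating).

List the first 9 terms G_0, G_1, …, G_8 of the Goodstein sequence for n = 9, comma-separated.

9 —HB4→ 2·4 + 1 —bump→ 2·5 + 1 = 11 —(−1)→ 10
10 —HB5→ 2·5 —bump→ 2·6 = 12 —(−1)→ 11
11 —HB6→ 6 + 5 —bump→ 7 + 5 = 12 —(−1)→ 11
11 —HB7→ 7 + 4 —bump→ 8 + 4 = 12 —(−1)→ 11
11 —HB8→ 8 + 3 —bump→ 9 + 3 = 12 —(−1)→ 11
11 —HB9→ 9 + 2 —bump→ 10 + 2 = 12 —(−1)→ 11
11 —HB10→ 10 + 1 —bump→ 11 + 1 = 12 —(−1)→ 11
11 —HB11→ 11 —bump→ 12 = 12 —(−1)→ 11

9, 10, 11, 11, 11, 11, 11, 11, 11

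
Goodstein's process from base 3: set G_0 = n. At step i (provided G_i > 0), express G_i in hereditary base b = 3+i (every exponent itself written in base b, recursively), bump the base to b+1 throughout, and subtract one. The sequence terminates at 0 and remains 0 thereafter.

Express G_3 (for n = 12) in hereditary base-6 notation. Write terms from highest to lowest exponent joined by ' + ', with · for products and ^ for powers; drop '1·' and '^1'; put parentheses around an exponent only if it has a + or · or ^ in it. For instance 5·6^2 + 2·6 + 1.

6^2 + 1

12 —HB3→ 3^2 + 3 —bump→ 4^2 + 4 = 20 —(−1)→ 19
19 —HB4→ 4^2 + 3 —bump→ 5^2 + 3 = 28 —(−1)→ 27
27 —HB5→ 5^2 + 2 —bump→ 6^2 + 2 = 38 —(−1)→ 37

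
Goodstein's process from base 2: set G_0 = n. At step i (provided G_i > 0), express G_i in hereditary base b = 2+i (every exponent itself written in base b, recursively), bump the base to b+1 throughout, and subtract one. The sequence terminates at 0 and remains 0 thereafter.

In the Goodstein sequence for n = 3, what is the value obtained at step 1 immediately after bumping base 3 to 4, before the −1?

4

[0] 3 ≡ 2 + 1 (base 2). Lift 3: 4. −1: 3.
[1] 3 ≡ 3 (base 3). Lift 4: 4. −1: 3.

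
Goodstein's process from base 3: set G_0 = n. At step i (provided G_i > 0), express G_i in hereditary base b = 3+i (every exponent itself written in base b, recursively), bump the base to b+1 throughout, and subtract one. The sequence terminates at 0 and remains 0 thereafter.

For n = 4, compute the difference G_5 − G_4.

i=0: 4 = 3 + 1 (b=3); 3→4: 4 + 1 = 5; 5−1 = 4
i=1: 4 = 4 (b=4); 4→5: 5 = 5; 5−1 = 4
i=2: 4 = 4 (b=5); 5→6: 4 = 4; 4−1 = 3
i=3: 3 = 3 (b=6); 6→7: 3 = 3; 3−1 = 2
i=4: 2 = 2 (b=7); 7→8: 2 = 2; 2−1 = 1

-1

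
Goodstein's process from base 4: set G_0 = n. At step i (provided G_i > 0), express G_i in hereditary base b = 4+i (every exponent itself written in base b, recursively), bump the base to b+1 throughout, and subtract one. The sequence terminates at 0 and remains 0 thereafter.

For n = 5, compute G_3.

4

G_0=5  [base 4] 4 + 1  →[4↦5]→  5 + 1 = 6  −1 ⇒ G_1=5
G_1=5  [base 5] 5  →[5↦6]→  6 = 6  −1 ⇒ G_2=5
G_2=5  [base 6] 5  →[6↦7]→  5 = 5  −1 ⇒ G_3=4
G_3=4  [base 7] 4  →[7↦8]→  4 = 4  −1 ⇒ G_4=3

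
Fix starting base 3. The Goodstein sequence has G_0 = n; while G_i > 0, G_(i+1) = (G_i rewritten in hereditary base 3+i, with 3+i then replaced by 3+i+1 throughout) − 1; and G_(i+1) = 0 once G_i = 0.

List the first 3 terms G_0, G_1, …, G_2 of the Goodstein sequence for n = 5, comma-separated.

5, 5, 5

[0] 5 ≡ 3 + 2 (base 3). Lift 4: 6. −1: 5.
[1] 5 ≡ 4 + 1 (base 4). Lift 5: 6. −1: 5.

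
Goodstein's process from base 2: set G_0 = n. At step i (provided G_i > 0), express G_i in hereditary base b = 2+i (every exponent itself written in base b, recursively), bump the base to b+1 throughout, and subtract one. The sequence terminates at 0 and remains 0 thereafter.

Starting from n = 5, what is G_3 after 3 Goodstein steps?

467

step 0: 5 = 2^2 + 1; sub 3 for 2: 3^3 + 1; = 28; G_1 = 28−1 = 27
step 1: 27 = 3^3; sub 4 for 3: 4^4; = 256; G_2 = 256−1 = 255
step 2: 255 = 3·4^3 + 3·4^2 + 3·4 + 3; sub 5 for 4: 3·5^3 + 3·5^2 + 3·5 + 3; = 468; G_3 = 468−1 = 467
step 3: 467 = 3·5^3 + 3·5^2 + 3·5 + 2; sub 6 for 5: 3·6^3 + 3·6^2 + 3·6 + 2; = 776; G_4 = 776−1 = 775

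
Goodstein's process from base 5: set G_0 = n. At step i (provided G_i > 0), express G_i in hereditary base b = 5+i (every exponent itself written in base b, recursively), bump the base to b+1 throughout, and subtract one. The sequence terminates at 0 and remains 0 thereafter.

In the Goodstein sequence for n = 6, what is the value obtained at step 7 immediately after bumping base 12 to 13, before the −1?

(0) 6|_5 = 5 + 1 ↦ 6 + 1|_6 = 7 ⇒ 6
(1) 6|_6 = 6 ↦ 7|_7 = 7 ⇒ 6
(2) 6|_7 = 6 ↦ 6|_8 = 6 ⇒ 5
(3) 5|_8 = 5 ↦ 5|_9 = 5 ⇒ 4
(4) 4|_9 = 4 ↦ 4|_10 = 4 ⇒ 3
(5) 3|_10 = 3 ↦ 3|_11 = 3 ⇒ 2
(6) 2|_11 = 2 ↦ 2|_12 = 2 ⇒ 1
(7) 1|_12 = 1 ↦ 1|_13 = 1 ⇒ 0

1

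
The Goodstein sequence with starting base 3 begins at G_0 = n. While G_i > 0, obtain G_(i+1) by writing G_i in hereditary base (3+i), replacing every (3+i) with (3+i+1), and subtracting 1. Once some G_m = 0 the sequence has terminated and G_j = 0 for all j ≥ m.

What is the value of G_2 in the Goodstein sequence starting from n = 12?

27

G_0=12  [base 3] 3^2 + 3  →[3↦4]→  4^2 + 4 = 20  −1 ⇒ G_1=19
G_1=19  [base 4] 4^2 + 3  →[4↦5]→  5^2 + 3 = 28  −1 ⇒ G_2=27
G_2=27  [base 5] 5^2 + 2  →[5↦6]→  6^2 + 2 = 38  −1 ⇒ G_3=37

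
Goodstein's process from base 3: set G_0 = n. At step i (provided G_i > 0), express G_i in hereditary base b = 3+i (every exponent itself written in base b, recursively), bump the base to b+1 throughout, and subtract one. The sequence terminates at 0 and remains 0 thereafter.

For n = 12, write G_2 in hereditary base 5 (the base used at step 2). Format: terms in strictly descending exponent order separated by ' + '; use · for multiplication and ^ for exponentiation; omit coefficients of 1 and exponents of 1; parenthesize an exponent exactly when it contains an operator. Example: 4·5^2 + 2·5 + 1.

G_0 = 12. HB_3(12) = 3^2 + 3. Bump = 20. G_1 = 19.
G_1 = 19. HB_4(19) = 4^2 + 3. Bump = 28. G_2 = 27.
G_2 = 27. HB_5(27) = 5^2 + 2. Bump = 38. G_3 = 37.

5^2 + 2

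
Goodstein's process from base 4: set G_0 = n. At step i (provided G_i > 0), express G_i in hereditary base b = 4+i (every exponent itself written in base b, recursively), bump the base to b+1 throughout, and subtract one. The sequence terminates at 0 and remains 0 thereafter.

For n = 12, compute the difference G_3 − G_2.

1

G_0 = 12. HB_4(12) = 3·4. Bump = 15. G_1 = 14.
G_1 = 14. HB_5(14) = 2·5 + 4. Bump = 16. G_2 = 15.
G_2 = 15. HB_6(15) = 2·6 + 3. Bump = 17. G_3 = 16.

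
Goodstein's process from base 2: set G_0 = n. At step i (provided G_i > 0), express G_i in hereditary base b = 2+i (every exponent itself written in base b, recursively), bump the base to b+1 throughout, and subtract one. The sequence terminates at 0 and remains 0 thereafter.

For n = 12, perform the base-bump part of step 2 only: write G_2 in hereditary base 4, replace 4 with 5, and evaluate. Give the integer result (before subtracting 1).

[0] 12 ≡ 2^(2 + 1) + 2^2 (base 2). Lift 3: 108. −1: 107.
[1] 107 ≡ 3^(3 + 1) + 2·3^2 + 2·3 + 2 (base 3). Lift 4: 1066. −1: 1065.
[2] 1065 ≡ 4^(4 + 1) + 2·4^2 + 2·4 + 1 (base 4). Lift 5: 15686. −1: 15685.

15686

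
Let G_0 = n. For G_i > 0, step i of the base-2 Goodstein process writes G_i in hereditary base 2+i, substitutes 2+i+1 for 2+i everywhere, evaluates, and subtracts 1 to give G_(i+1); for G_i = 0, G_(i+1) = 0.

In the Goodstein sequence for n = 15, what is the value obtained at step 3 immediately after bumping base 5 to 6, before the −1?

step 0: 15 = 2^(2 + 1) + 2^2 + 2 + 1; sub 3 for 2: 3^(3 + 1) + 3^3 + 3 + 1; = 112; G_1 = 112−1 = 111
step 1: 111 = 3^(3 + 1) + 3^3 + 3; sub 4 for 3: 4^(4 + 1) + 4^4 + 4; = 1284; G_2 = 1284−1 = 1283
step 2: 1283 = 4^(4 + 1) + 4^4 + 3; sub 5 for 4: 5^(5 + 1) + 5^5 + 3; = 18753; G_3 = 18753−1 = 18752
step 3: 18752 = 5^(5 + 1) + 5^5 + 2; sub 6 for 5: 6^(6 + 1) + 6^6 + 2; = 326594; G_4 = 326594−1 = 326593

326594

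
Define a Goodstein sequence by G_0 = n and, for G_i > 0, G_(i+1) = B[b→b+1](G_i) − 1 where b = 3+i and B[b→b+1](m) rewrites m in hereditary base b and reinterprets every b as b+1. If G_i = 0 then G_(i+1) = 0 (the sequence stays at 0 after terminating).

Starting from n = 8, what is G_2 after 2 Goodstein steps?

10

(0) 8|_3 = 2·3 + 2 ↦ 2·4 + 2|_4 = 10 ⇒ 9
(1) 9|_4 = 2·4 + 1 ↦ 2·5 + 1|_5 = 11 ⇒ 10
(2) 10|_5 = 2·5 ↦ 2·6|_6 = 12 ⇒ 11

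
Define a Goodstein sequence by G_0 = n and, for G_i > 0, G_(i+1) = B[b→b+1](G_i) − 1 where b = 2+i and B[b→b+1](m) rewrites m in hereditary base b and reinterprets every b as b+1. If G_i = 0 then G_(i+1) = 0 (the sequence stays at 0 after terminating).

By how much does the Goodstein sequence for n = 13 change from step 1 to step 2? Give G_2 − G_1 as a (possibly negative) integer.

1171

i=0: 13 = 2^(2 + 1) + 2^2 + 1 (b=2); 2→3: 3^(3 + 1) + 3^3 + 1 = 109; 109−1 = 108
i=1: 108 = 3^(3 + 1) + 3^3 (b=3); 3→4: 4^(4 + 1) + 4^4 = 1280; 1280−1 = 1279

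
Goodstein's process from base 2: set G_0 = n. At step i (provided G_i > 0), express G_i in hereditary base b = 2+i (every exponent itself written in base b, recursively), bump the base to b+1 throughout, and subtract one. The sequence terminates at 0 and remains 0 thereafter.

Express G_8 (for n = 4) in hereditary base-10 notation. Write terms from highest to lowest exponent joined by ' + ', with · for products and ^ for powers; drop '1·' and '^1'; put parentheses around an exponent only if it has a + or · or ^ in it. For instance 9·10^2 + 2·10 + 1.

step 0: 4 = 2^2; sub 3 for 2: 3^3; = 27; G_1 = 27−1 = 26
step 1: 26 = 2·3^2 + 2·3 + 2; sub 4 for 3: 2·4^2 + 2·4 + 2; = 42; G_2 = 42−1 = 41
step 2: 41 = 2·4^2 + 2·4 + 1; sub 5 for 4: 2·5^2 + 2·5 + 1; = 61; G_3 = 61−1 = 60
step 3: 60 = 2·5^2 + 2·5; sub 6 for 5: 2·6^2 + 2·6; = 84; G_4 = 84−1 = 83
step 4: 83 = 2·6^2 + 6 + 5; sub 7 for 6: 2·7^2 + 7 + 5; = 110; G_5 = 110−1 = 109
step 5: 109 = 2·7^2 + 7 + 4; sub 8 for 7: 2·8^2 + 8 + 4; = 140; G_6 = 140−1 = 139
step 6: 139 = 2·8^2 + 8 + 3; sub 9 for 8: 2·9^2 + 9 + 3; = 174; G_7 = 174−1 = 173
step 7: 173 = 2·9^2 + 9 + 2; sub 10 for 9: 2·10^2 + 10 + 2; = 212; G_8 = 212−1 = 211

2·10^2 + 10 + 1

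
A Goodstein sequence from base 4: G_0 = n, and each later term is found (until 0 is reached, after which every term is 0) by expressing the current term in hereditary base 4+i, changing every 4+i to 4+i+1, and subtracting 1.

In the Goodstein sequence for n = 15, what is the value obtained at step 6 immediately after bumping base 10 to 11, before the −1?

27

[0] 15 ≡ 3·4 + 3 (base 4). Lift 5: 18. −1: 17.
[1] 17 ≡ 3·5 + 2 (base 5). Lift 6: 20. −1: 19.
[2] 19 ≡ 3·6 + 1 (base 6). Lift 7: 22. −1: 21.
[3] 21 ≡ 3·7 (base 7). Lift 8: 24. −1: 23.
[4] 23 ≡ 2·8 + 7 (base 8). Lift 9: 25. −1: 24.
[5] 24 ≡ 2·9 + 6 (base 9). Lift 10: 26. −1: 25.
[6] 25 ≡ 2·10 + 5 (base 10). Lift 11: 27. −1: 26.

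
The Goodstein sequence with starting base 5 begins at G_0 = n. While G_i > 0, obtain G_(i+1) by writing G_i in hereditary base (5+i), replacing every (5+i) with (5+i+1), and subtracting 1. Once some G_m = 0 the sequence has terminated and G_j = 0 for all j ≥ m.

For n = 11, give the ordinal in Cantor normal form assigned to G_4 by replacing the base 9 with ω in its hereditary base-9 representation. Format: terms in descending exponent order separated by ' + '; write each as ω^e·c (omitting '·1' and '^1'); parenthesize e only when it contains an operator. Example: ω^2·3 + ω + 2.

step 0: 11 = 2·5 + 1; sub 6 for 5: 2·6 + 1; = 13; G_1 = 13−1 = 12
step 1: 12 = 2·6; sub 7 for 6: 2·7; = 14; G_2 = 14−1 = 13
step 2: 13 = 7 + 6; sub 8 for 7: 8 + 6; = 14; G_3 = 14−1 = 13
step 3: 13 = 8 + 5; sub 9 for 8: 9 + 5; = 14; G_4 = 14−1 = 13
step 4: 13 = 9 + 4; sub 10 for 9: 10 + 4; = 14; G_5 = 14−1 = 13

ω + 4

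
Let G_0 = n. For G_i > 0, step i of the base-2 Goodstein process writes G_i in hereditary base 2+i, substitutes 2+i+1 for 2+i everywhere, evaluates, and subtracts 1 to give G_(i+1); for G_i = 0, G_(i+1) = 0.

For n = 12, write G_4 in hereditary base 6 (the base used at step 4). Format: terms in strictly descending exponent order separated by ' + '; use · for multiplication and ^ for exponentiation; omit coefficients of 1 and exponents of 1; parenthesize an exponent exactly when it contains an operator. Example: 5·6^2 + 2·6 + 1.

6^(6 + 1) + 2·6^2 + 6 + 5

G_0=12  [base 2] 2^(2 + 1) + 2^2  →[2↦3]→  3^(3 + 1) + 3^3 = 108  −1 ⇒ G_1=107
G_1=107  [base 3] 3^(3 + 1) + 2·3^2 + 2·3 + 2  →[3↦4]→  4^(4 + 1) + 2·4^2 + 2·4 + 2 = 1066  −1 ⇒ G_2=1065
G_2=1065  [base 4] 4^(4 + 1) + 2·4^2 + 2·4 + 1  →[4↦5]→  5^(5 + 1) + 2·5^2 + 2·5 + 1 = 15686  −1 ⇒ G_3=15685
G_3=15685  [base 5] 5^(5 + 1) + 2·5^2 + 2·5  →[5↦6]→  6^(6 + 1) + 2·6^2 + 2·6 = 280020  −1 ⇒ G_4=280019
G_4=280019  [base 6] 6^(6 + 1) + 2·6^2 + 6 + 5  →[6↦7]→  7^(7 + 1) + 2·7^2 + 7 + 5 = 5764911  −1 ⇒ G_5=5764910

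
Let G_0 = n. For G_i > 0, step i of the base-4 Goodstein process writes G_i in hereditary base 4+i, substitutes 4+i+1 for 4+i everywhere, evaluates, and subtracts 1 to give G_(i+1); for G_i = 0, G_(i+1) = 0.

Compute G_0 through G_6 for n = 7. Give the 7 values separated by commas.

G_0=7  [base 4] 4 + 3  →[4↦5]→  5 + 3 = 8  −1 ⇒ G_1=7
G_1=7  [base 5] 5 + 2  →[5↦6]→  6 + 2 = 8  −1 ⇒ G_2=7
G_2=7  [base 6] 6 + 1  →[6↦7]→  7 + 1 = 8  −1 ⇒ G_3=7
G_3=7  [base 7] 7  →[7↦8]→  8 = 8  −1 ⇒ G_4=7
G_4=7  [base 8] 7  →[8↦9]→  7 = 7  −1 ⇒ G_5=6
G_5=6  [base 9] 6  →[9↦10]→  6 = 6  −1 ⇒ G_6=5

7, 7, 7, 7, 7, 6, 5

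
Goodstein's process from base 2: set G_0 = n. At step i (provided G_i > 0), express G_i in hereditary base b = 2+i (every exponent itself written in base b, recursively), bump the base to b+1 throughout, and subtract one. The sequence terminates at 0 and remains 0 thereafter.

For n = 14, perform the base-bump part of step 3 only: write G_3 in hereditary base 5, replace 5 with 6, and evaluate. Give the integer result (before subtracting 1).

i=0: 14 = 2^(2 + 1) + 2^2 + 2 (b=2); 2→3: 3^(3 + 1) + 3^3 + 3 = 111; 111−1 = 110
i=1: 110 = 3^(3 + 1) + 3^3 + 2 (b=3); 3→4: 4^(4 + 1) + 4^4 + 2 = 1282; 1282−1 = 1281
i=2: 1281 = 4^(4 + 1) + 4^4 + 1 (b=4); 4→5: 5^(5 + 1) + 5^5 + 1 = 18751; 18751−1 = 18750
i=3: 18750 = 5^(5 + 1) + 5^5 (b=5); 5→6: 6^(6 + 1) + 6^6 = 326592; 326592−1 = 326591

326592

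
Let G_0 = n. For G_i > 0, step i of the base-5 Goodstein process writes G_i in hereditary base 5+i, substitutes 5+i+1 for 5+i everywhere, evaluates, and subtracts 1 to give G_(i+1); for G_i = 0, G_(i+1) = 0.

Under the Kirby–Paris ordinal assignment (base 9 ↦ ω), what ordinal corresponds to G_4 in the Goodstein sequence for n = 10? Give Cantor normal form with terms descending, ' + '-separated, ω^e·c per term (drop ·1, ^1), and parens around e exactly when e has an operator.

10 —HB5→ 2·5 —bump→ 2·6 = 12 —(−1)→ 11
11 —HB6→ 6 + 5 —bump→ 7 + 5 = 12 —(−1)→ 11
11 —HB7→ 7 + 4 —bump→ 8 + 4 = 12 —(−1)→ 11
11 —HB8→ 8 + 3 —bump→ 9 + 3 = 12 —(−1)→ 11
11 —HB9→ 9 + 2 —bump→ 10 + 2 = 12 —(−1)→ 11

ω + 2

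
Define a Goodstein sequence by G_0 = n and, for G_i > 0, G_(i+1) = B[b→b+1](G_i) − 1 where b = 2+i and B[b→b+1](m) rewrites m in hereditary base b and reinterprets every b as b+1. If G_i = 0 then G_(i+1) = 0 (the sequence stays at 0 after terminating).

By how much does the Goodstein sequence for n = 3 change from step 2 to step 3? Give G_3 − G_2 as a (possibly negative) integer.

-1

(0) 3|_2 = 2 + 1 ↦ 3 + 1|_3 = 4 ⇒ 3
(1) 3|_3 = 3 ↦ 4|_4 = 4 ⇒ 3
(2) 3|_4 = 3 ↦ 3|_5 = 3 ⇒ 2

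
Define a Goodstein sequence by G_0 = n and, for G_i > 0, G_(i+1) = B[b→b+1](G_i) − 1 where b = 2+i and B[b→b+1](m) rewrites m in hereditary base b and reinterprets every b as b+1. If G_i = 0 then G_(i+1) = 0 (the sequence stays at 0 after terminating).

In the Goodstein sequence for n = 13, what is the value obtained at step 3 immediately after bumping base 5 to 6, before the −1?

step 0: 13 = 2^(2 + 1) + 2^2 + 1; sub 3 for 2: 3^(3 + 1) + 3^3 + 1; = 109; G_1 = 109−1 = 108
step 1: 108 = 3^(3 + 1) + 3^3; sub 4 for 3: 4^(4 + 1) + 4^4; = 1280; G_2 = 1280−1 = 1279
step 2: 1279 = 4^(4 + 1) + 3·4^3 + 3·4^2 + 3·4 + 3; sub 5 for 4: 5^(5 + 1) + 3·5^3 + 3·5^2 + 3·5 + 3; = 16093; G_3 = 16093−1 = 16092
step 3: 16092 = 5^(5 + 1) + 3·5^3 + 3·5^2 + 3·5 + 2; sub 6 for 5: 6^(6 + 1) + 3·6^3 + 3·6^2 + 3·6 + 2; = 280712; G_4 = 280712−1 = 280711

280712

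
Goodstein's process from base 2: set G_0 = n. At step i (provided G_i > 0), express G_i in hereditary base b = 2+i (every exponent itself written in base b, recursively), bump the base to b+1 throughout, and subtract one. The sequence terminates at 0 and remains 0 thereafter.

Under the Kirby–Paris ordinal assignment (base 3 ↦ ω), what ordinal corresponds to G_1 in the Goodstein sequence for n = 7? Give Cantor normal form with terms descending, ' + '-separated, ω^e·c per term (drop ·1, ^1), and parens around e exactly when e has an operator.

G_0=7  [base 2] 2^2 + 2 + 1  →[2↦3]→  3^3 + 3 + 1 = 31  −1 ⇒ G_1=30
G_1=30  [base 3] 3^3 + 3  →[3↦4]→  4^4 + 4 = 260  −1 ⇒ G_2=259

ω^ω + ω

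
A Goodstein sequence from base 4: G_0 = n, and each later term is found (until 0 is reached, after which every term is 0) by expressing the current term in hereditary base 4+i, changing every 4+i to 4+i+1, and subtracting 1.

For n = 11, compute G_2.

13

G_0 = 11. HB_4(11) = 2·4 + 3. Bump = 13. G_1 = 12.
G_1 = 12. HB_5(12) = 2·5 + 2. Bump = 14. G_2 = 13.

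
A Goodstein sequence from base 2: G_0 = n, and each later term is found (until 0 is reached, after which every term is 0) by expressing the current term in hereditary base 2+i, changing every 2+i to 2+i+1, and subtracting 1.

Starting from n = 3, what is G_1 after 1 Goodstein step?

G_0 = 3. HB_2(3) = 2 + 1. Bump = 4. G_1 = 3.
G_1 = 3. HB_3(3) = 3. Bump = 4. G_2 = 3.

3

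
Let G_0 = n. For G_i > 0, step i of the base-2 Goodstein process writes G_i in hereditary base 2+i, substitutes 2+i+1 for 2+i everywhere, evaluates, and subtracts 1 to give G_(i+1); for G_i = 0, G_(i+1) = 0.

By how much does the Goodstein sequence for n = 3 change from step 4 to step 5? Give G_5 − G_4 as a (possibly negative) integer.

i=0: 3 = 2 + 1 (b=2); 2→3: 3 + 1 = 4; 4−1 = 3
i=1: 3 = 3 (b=3); 3→4: 4 = 4; 4−1 = 3
i=2: 3 = 3 (b=4); 4→5: 3 = 3; 3−1 = 2
i=3: 2 = 2 (b=5); 5→6: 2 = 2; 2−1 = 1
i=4: 1 = 1 (b=6); 6→7: 1 = 1; 1−1 = 0

-1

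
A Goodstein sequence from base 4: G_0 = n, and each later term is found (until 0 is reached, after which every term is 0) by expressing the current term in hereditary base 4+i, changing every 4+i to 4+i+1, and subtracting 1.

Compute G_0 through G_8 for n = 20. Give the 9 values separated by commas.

i=0: 20 = 4^2 + 4 (b=4); 4→5: 5^2 + 5 = 30; 30−1 = 29
i=1: 29 = 5^2 + 4 (b=5); 5→6: 6^2 + 4 = 40; 40−1 = 39
i=2: 39 = 6^2 + 3 (b=6); 6→7: 7^2 + 3 = 52; 52−1 = 51
i=3: 51 = 7^2 + 2 (b=7); 7→8: 8^2 + 2 = 66; 66−1 = 65
i=4: 65 = 8^2 + 1 (b=8); 8→9: 9^2 + 1 = 82; 82−1 = 81
i=5: 81 = 9^2 (b=9); 9→10: 10^2 = 100; 100−1 = 99
i=6: 99 = 9·10 + 9 (b=10); 10→11: 9·11 + 9 = 108; 108−1 = 107
i=7: 107 = 9·11 + 8 (b=11); 11→12: 9·12 + 8 = 116; 116−1 = 115

20, 29, 39, 51, 65, 81, 99, 107, 115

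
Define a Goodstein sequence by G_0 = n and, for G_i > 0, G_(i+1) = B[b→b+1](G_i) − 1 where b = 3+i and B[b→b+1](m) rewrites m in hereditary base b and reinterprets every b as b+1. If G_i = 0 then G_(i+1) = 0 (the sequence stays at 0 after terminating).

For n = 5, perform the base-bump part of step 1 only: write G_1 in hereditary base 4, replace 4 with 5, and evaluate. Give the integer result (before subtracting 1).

6

[0] 5 ≡ 3 + 2 (base 3). Lift 4: 6. −1: 5.
[1] 5 ≡ 4 + 1 (base 4). Lift 5: 6. −1: 5.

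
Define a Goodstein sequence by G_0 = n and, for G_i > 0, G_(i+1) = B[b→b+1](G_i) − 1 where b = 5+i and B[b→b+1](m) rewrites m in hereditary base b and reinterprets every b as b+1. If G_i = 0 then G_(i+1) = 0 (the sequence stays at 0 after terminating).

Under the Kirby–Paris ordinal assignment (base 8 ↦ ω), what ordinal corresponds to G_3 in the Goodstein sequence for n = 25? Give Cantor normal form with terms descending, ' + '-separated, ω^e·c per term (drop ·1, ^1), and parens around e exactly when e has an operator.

ω·5 + 3

[0] 25 ≡ 5^2 (base 5). Lift 6: 36. −1: 35.
[1] 35 ≡ 5·6 + 5 (base 6). Lift 7: 40. −1: 39.
[2] 39 ≡ 5·7 + 4 (base 7). Lift 8: 44. −1: 43.
[3] 43 ≡ 5·8 + 3 (base 8). Lift 9: 48. −1: 47.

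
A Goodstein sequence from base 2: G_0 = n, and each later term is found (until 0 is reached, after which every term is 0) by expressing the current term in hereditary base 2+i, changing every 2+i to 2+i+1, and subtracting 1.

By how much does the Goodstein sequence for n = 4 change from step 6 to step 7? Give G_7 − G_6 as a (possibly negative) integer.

G_0 = 4. HB_2(4) = 2^2. Bump = 27. G_1 = 26.
G_1 = 26. HB_3(26) = 2·3^2 + 2·3 + 2. Bump = 42. G_2 = 41.
G_2 = 41. HB_4(41) = 2·4^2 + 2·4 + 1. Bump = 61. G_3 = 60.
G_3 = 60. HB_5(60) = 2·5^2 + 2·5. Bump = 84. G_4 = 83.
G_4 = 83. HB_6(83) = 2·6^2 + 6 + 5. Bump = 110. G_5 = 109.
G_5 = 109. HB_7(109) = 2·7^2 + 7 + 4. Bump = 140. G_6 = 139.
G_6 = 139. HB_8(139) = 2·8^2 + 8 + 3. Bump = 174. G_7 = 173.

34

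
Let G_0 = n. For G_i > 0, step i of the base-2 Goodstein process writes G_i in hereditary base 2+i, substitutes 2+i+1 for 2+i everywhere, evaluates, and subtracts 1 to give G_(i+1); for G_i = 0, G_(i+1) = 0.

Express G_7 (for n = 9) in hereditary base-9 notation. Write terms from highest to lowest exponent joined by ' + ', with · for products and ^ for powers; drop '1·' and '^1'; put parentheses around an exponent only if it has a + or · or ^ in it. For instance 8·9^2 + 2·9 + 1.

step 0: 9 = 2^(2 + 1) + 1; sub 3 for 2: 3^(3 + 1) + 1; = 82; G_1 = 82−1 = 81
step 1: 81 = 3^(3 + 1); sub 4 for 3: 4^(4 + 1); = 1024; G_2 = 1024−1 = 1023
step 2: 1023 = 3·4^4 + 3·4^3 + 3·4^2 + 3·4 + 3; sub 5 for 4: 3·5^5 + 3·5^3 + 3·5^2 + 3·5 + 3; = 9843; G_3 = 9843−1 = 9842
step 3: 9842 = 3·5^5 + 3·5^3 + 3·5^2 + 3·5 + 2; sub 6 for 5: 3·6^6 + 3·6^3 + 3·6^2 + 3·6 + 2; = 140744; G_4 = 140744−1 = 140743
step 4: 140743 = 3·6^6 + 3·6^3 + 3·6^2 + 3·6 + 1; sub 7 for 6: 3·7^7 + 3·7^3 + 3·7^2 + 3·7 + 1; = 2471827; G_5 = 2471827−1 = 2471826
step 5: 2471826 = 3·7^7 + 3·7^3 + 3·7^2 + 3·7; sub 8 for 7: 3·8^8 + 3·8^3 + 3·8^2 + 3·8; = 50333400; G_6 = 50333400−1 = 50333399
step 6: 50333399 = 3·8^8 + 3·8^3 + 3·8^2 + 2·8 + 7; sub 9 for 8: 3·9^9 + 3·9^3 + 3·9^2 + 2·9 + 7; = 1162263922; G_7 = 1162263922−1 = 1162263921
step 7: 1162263921 = 3·9^9 + 3·9^3 + 3·9^2 + 2·9 + 6; sub 10 for 9: 3·10^10 + 3·10^3 + 3·10^2 + 2·10 + 6; = 30000003326; G_8 = 30000003326−1 = 30000003325

3·9^9 + 3·9^3 + 3·9^2 + 2·9 + 6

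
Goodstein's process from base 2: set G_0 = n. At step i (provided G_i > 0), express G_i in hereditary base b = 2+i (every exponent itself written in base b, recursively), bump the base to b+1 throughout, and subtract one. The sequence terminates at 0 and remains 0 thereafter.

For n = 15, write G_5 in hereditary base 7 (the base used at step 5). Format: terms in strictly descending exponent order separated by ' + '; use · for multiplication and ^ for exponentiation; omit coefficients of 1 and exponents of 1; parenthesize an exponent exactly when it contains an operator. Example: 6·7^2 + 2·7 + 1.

base 2: 15 = 2^(2 + 1) + 2^2 + 2 + 1; at 3: 3^(3 + 1) + 3^3 + 3 + 1 = 112; next = 111
base 3: 111 = 3^(3 + 1) + 3^3 + 3; at 4: 4^(4 + 1) + 4^4 + 4 = 1284; next = 1283
base 4: 1283 = 4^(4 + 1) + 4^4 + 3; at 5: 5^(5 + 1) + 5^5 + 3 = 18753; next = 18752
base 5: 18752 = 5^(5 + 1) + 5^5 + 2; at 6: 6^(6 + 1) + 6^6 + 2 = 326594; next = 326593
base 6: 326593 = 6^(6 + 1) + 6^6 + 1; at 7: 7^(7 + 1) + 7^7 + 1 = 6588345; next = 6588344
base 7: 6588344 = 7^(7 + 1) + 7^7; at 8: 8^(8 + 1) + 8^8 = 150994944; next = 150994943

7^(7 + 1) + 7^7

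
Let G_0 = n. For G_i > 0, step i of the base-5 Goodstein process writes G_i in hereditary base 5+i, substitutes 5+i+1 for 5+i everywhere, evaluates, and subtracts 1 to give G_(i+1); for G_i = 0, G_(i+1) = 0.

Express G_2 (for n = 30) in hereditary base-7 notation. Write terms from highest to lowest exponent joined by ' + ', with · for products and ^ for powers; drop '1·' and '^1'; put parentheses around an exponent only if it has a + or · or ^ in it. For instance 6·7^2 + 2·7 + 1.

G_0=30  [base 5] 5^2 + 5  →[5↦6]→  6^2 + 6 = 42  −1 ⇒ G_1=41
G_1=41  [base 6] 6^2 + 5  →[6↦7]→  7^2 + 5 = 54  −1 ⇒ G_2=53
G_2=53  [base 7] 7^2 + 4  →[7↦8]→  8^2 + 4 = 68  −1 ⇒ G_3=67

7^2 + 4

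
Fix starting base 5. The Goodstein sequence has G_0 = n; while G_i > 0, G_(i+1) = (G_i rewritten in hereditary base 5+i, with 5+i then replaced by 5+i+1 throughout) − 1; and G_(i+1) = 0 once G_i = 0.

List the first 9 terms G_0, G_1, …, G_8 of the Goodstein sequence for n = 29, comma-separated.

29, 39, 51, 65, 81, 99, 107, 115, 123

step 0: 29 = 5^2 + 4; sub 6 for 5: 6^2 + 4; = 40; G_1 = 40−1 = 39
step 1: 39 = 6^2 + 3; sub 7 for 6: 7^2 + 3; = 52; G_2 = 52−1 = 51
step 2: 51 = 7^2 + 2; sub 8 for 7: 8^2 + 2; = 66; G_3 = 66−1 = 65
step 3: 65 = 8^2 + 1; sub 9 for 8: 9^2 + 1; = 82; G_4 = 82−1 = 81
step 4: 81 = 9^2; sub 10 for 9: 10^2; = 100; G_5 = 100−1 = 99
step 5: 99 = 9·10 + 9; sub 11 for 10: 9·11 + 9; = 108; G_6 = 108−1 = 107
step 6: 107 = 9·11 + 8; sub 12 for 11: 9·12 + 8; = 116; G_7 = 116−1 = 115
step 7: 115 = 9·12 + 7; sub 13 for 12: 9·13 + 7; = 124; G_8 = 124−1 = 123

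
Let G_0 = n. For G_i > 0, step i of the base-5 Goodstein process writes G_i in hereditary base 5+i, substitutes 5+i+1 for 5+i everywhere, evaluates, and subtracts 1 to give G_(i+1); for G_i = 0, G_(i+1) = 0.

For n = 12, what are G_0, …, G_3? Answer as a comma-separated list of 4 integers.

G_0 = 12. HB_5(12) = 2·5 + 2. Bump = 14. G_1 = 13.
G_1 = 13. HB_6(13) = 2·6 + 1. Bump = 15. G_2 = 14.
G_2 = 14. HB_7(14) = 2·7. Bump = 16. G_3 = 15.

12, 13, 14, 15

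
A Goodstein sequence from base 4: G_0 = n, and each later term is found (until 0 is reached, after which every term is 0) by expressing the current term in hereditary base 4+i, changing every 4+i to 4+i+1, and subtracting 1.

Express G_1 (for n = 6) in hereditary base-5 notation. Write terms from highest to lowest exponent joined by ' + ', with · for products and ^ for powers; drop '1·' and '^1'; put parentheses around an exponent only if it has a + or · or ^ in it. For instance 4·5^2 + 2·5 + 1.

5 + 1

i=0: 6 = 4 + 2 (b=4); 4→5: 5 + 2 = 7; 7−1 = 6
i=1: 6 = 5 + 1 (b=5); 5→6: 6 + 1 = 7; 7−1 = 6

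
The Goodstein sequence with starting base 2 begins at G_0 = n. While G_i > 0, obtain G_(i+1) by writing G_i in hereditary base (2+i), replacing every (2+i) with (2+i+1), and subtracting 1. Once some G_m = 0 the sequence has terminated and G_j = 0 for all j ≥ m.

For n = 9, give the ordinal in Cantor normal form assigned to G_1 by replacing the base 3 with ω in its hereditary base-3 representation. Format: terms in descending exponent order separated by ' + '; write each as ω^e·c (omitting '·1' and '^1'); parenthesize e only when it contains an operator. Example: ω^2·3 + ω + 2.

ω^(ω + 1)

9 —HB2→ 2^(2 + 1) + 1 —bump→ 3^(3 + 1) + 1 = 82 —(−1)→ 81
81 —HB3→ 3^(3 + 1) —bump→ 4^(4 + 1) = 1024 —(−1)→ 1023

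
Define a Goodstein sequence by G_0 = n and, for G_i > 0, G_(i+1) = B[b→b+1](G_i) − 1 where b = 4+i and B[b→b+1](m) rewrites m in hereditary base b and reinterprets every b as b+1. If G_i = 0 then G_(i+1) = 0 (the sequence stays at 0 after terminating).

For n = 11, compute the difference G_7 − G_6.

G_0=11  [base 4] 2·4 + 3  →[4↦5]→  2·5 + 3 = 13  −1 ⇒ G_1=12
G_1=12  [base 5] 2·5 + 2  →[5↦6]→  2·6 + 2 = 14  −1 ⇒ G_2=13
G_2=13  [base 6] 2·6 + 1  →[6↦7]→  2·7 + 1 = 15  −1 ⇒ G_3=14
G_3=14  [base 7] 2·7  →[7↦8]→  2·8 = 16  −1 ⇒ G_4=15
G_4=15  [base 8] 8 + 7  →[8↦9]→  9 + 7 = 16  −1 ⇒ G_5=15
G_5=15  [base 9] 9 + 6  →[9↦10]→  10 + 6 = 16  −1 ⇒ G_6=15
G_6=15  [base 10] 10 + 5  →[10↦11]→  11 + 5 = 16  −1 ⇒ G_7=15

0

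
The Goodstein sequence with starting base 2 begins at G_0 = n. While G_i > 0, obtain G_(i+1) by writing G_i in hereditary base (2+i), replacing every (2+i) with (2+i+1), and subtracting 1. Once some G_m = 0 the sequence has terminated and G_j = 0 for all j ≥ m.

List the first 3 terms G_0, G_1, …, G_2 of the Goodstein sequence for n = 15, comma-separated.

15, 111, 1283

base 2: 15 = 2^(2 + 1) + 2^2 + 2 + 1; at 3: 3^(3 + 1) + 3^3 + 3 + 1 = 112; next = 111
base 3: 111 = 3^(3 + 1) + 3^3 + 3; at 4: 4^(4 + 1) + 4^4 + 4 = 1284; next = 1283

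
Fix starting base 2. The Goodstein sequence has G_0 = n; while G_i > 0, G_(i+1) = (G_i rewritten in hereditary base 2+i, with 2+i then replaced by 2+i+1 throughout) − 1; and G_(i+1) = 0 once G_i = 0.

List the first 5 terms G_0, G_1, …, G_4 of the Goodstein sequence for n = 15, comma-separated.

15 —HB2→ 2^(2 + 1) + 2^2 + 2 + 1 —bump→ 3^(3 + 1) + 3^3 + 3 + 1 = 112 —(−1)→ 111
111 —HB3→ 3^(3 + 1) + 3^3 + 3 —bump→ 4^(4 + 1) + 4^4 + 4 = 1284 —(−1)→ 1283
1283 —HB4→ 4^(4 + 1) + 4^4 + 3 —bump→ 5^(5 + 1) + 5^5 + 3 = 18753 —(−1)→ 18752
18752 —HB5→ 5^(5 + 1) + 5^5 + 2 —bump→ 6^(6 + 1) + 6^6 + 2 = 326594 —(−1)→ 326593

15, 111, 1283, 18752, 326593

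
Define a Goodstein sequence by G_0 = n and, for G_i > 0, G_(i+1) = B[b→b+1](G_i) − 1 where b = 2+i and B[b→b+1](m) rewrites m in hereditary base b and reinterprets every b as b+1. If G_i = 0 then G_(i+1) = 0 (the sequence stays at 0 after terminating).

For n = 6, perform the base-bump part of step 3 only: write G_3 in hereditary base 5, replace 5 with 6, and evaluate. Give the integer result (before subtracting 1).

[0] 6 ≡ 2^2 + 2 (base 2). Lift 3: 30. −1: 29.
[1] 29 ≡ 3^3 + 2 (base 3). Lift 4: 258. −1: 257.
[2] 257 ≡ 4^4 + 1 (base 4). Lift 5: 3126. −1: 3125.
[3] 3125 ≡ 5^5 (base 5). Lift 6: 46656. −1: 46655.

46656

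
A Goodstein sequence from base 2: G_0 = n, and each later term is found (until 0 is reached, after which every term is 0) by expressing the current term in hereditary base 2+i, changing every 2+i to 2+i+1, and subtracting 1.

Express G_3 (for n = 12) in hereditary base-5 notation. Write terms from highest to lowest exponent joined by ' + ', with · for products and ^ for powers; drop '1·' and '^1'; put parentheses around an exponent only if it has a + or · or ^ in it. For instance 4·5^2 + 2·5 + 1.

5^(5 + 1) + 2·5^2 + 2·5

G_0 = 12. HB_2(12) = 2^(2 + 1) + 2^2. Bump = 108. G_1 = 107.
G_1 = 107. HB_3(107) = 3^(3 + 1) + 2·3^2 + 2·3 + 2. Bump = 1066. G_2 = 1065.
G_2 = 1065. HB_4(1065) = 4^(4 + 1) + 2·4^2 + 2·4 + 1. Bump = 15686. G_3 = 15685.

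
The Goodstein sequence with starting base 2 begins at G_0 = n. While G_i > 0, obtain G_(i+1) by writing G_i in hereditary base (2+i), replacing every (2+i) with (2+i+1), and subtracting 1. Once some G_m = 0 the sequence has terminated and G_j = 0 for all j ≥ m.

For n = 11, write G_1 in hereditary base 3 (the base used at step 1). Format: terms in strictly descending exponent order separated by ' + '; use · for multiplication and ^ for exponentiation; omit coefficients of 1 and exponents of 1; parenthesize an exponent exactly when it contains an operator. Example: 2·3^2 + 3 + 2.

3^(3 + 1) + 3

G_0 = 11. HB_2(11) = 2^(2 + 1) + 2 + 1. Bump = 85. G_1 = 84.
G_1 = 84. HB_3(84) = 3^(3 + 1) + 3. Bump = 1028. G_2 = 1027.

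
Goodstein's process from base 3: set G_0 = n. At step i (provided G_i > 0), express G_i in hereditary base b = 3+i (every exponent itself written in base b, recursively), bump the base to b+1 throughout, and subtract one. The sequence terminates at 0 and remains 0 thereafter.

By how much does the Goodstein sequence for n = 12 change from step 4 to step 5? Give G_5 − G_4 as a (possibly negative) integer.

i=0: 12 = 3^2 + 3 (b=3); 3→4: 4^2 + 4 = 20; 20−1 = 19
i=1: 19 = 4^2 + 3 (b=4); 4→5: 5^2 + 3 = 28; 28−1 = 27
i=2: 27 = 5^2 + 2 (b=5); 5→6: 6^2 + 2 = 38; 38−1 = 37
i=3: 37 = 6^2 + 1 (b=6); 6→7: 7^2 + 1 = 50; 50−1 = 49
i=4: 49 = 7^2 (b=7); 7→8: 8^2 = 64; 64−1 = 63

14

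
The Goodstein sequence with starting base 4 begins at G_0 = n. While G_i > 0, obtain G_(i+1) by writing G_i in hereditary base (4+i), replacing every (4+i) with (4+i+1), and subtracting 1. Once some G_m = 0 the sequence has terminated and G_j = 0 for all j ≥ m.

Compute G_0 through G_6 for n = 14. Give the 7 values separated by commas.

14, 16, 18, 20, 21, 22, 23

G_0 = 14. HB_4(14) = 3·4 + 2. Bump = 17. G_1 = 16.
G_1 = 16. HB_5(16) = 3·5 + 1. Bump = 19. G_2 = 18.
G_2 = 18. HB_6(18) = 3·6. Bump = 21. G_3 = 20.
G_3 = 20. HB_7(20) = 2·7 + 6. Bump = 22. G_4 = 21.
G_4 = 21. HB_8(21) = 2·8 + 5. Bump = 23. G_5 = 22.
G_5 = 22. HB_9(22) = 2·9 + 4. Bump = 24. G_6 = 23.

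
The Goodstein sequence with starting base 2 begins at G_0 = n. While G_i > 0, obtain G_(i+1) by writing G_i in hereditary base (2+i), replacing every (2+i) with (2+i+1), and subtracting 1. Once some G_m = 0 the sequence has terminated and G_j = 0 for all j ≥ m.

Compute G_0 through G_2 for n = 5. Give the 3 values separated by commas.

5, 27, 255

[0] 5 ≡ 2^2 + 1 (base 2). Lift 3: 28. −1: 27.
[1] 27 ≡ 3^3 (base 3). Lift 4: 256. −1: 255.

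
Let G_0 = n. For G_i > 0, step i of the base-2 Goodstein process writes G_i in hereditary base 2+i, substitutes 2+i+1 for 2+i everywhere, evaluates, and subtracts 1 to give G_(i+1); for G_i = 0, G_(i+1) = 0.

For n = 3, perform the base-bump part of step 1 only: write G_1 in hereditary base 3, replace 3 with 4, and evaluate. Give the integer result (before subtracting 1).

4

base 2: 3 = 2 + 1; at 3: 3 + 1 = 4; next = 3
base 3: 3 = 3; at 4: 4 = 4; next = 3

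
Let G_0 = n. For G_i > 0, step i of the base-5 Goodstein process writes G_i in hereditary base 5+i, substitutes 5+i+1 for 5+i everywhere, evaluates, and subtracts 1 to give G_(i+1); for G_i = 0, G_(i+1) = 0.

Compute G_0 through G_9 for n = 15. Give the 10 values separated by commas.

15, 17, 18, 19, 20, 21, 22, 23, 23, 23

G_0=15  [base 5] 3·5  →[5↦6]→  3·6 = 18  −1 ⇒ G_1=17
G_1=17  [base 6] 2·6 + 5  →[6↦7]→  2·7 + 5 = 19  −1 ⇒ G_2=18
G_2=18  [base 7] 2·7 + 4  →[7↦8]→  2·8 + 4 = 20  −1 ⇒ G_3=19
G_3=19  [base 8] 2·8 + 3  →[8↦9]→  2·9 + 3 = 21  −1 ⇒ G_4=20
G_4=20  [base 9] 2·9 + 2  →[9↦10]→  2·10 + 2 = 22  −1 ⇒ G_5=21
G_5=21  [base 10] 2·10 + 1  →[10↦11]→  2·11 + 1 = 23  −1 ⇒ G_6=22
G_6=22  [base 11] 2·11  →[11↦12]→  2·12 = 24  −1 ⇒ G_7=23
G_7=23  [base 12] 12 + 11  →[12↦13]→  13 + 11 = 24  −1 ⇒ G_8=23
G_8=23  [base 13] 13 + 10  →[13↦14]→  14 + 10 = 24  −1 ⇒ G_9=23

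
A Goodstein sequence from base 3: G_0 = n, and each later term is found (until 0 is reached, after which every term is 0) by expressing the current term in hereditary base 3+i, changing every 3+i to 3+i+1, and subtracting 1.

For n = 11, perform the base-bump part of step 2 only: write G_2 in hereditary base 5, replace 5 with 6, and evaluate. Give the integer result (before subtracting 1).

[0] 11 ≡ 3^2 + 2 (base 3). Lift 4: 18. −1: 17.
[1] 17 ≡ 4^2 + 1 (base 4). Lift 5: 26. −1: 25.
[2] 25 ≡ 5^2 (base 5). Lift 6: 36. −1: 35.

36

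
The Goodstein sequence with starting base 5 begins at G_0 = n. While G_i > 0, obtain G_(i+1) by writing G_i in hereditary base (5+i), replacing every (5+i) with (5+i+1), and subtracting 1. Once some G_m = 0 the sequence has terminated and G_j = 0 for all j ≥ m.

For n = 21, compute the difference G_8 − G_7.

i=0: 21 = 4·5 + 1 (b=5); 5→6: 4·6 + 1 = 25; 25−1 = 24
i=1: 24 = 4·6 (b=6); 6→7: 4·7 = 28; 28−1 = 27
i=2: 27 = 3·7 + 6 (b=7); 7→8: 3·8 + 6 = 30; 30−1 = 29
i=3: 29 = 3·8 + 5 (b=8); 8→9: 3·9 + 5 = 32; 32−1 = 31
i=4: 31 = 3·9 + 4 (b=9); 9→10: 3·10 + 4 = 34; 34−1 = 33
i=5: 33 = 3·10 + 3 (b=10); 10→11: 3·11 + 3 = 36; 36−1 = 35
i=6: 35 = 3·11 + 2 (b=11); 11→12: 3·12 + 2 = 38; 38−1 = 37
i=7: 37 = 3·12 + 1 (b=12); 12→13: 3·13 + 1 = 40; 40−1 = 39

2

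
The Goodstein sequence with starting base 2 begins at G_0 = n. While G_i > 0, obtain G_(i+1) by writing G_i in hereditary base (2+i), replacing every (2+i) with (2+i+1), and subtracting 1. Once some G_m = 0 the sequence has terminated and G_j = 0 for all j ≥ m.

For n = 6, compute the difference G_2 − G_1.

(0) 6|_2 = 2^2 + 2 ↦ 3^3 + 3|_3 = 30 ⇒ 29
(1) 29|_3 = 3^3 + 2 ↦ 4^4 + 2|_4 = 258 ⇒ 257

228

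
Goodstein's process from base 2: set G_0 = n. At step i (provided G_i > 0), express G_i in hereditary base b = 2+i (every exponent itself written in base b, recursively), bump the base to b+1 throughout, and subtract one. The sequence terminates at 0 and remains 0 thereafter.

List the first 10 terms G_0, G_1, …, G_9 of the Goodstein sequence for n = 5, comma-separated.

G_0 = 5. HB_2(5) = 2^2 + 1. Bump = 28. G_1 = 27.
G_1 = 27. HB_3(27) = 3^3. Bump = 256. G_2 = 255.
G_2 = 255. HB_4(255) = 3·4^3 + 3·4^2 + 3·4 + 3. Bump = 468. G_3 = 467.
G_3 = 467. HB_5(467) = 3·5^3 + 3·5^2 + 3·5 + 2. Bump = 776. G_4 = 775.
G_4 = 775. HB_6(775) = 3·6^3 + 3·6^2 + 3·6 + 1. Bump = 1198. G_5 = 1197.
G_5 = 1197. HB_7(1197) = 3·7^3 + 3·7^2 + 3·7. Bump = 1752. G_6 = 1751.
G_6 = 1751. HB_8(1751) = 3·8^3 + 3·8^2 + 2·8 + 7. Bump = 2455. G_7 = 2454.
G_7 = 2454. HB_9(2454) = 3·9^3 + 3·9^2 + 2·9 + 6. Bump = 3326. G_8 = 3325.
G_8 = 3325. HB_10(3325) = 3·10^3 + 3·10^2 + 2·10 + 5. Bump = 4383. G_9 = 4382.

5, 27, 255, 467, 775, 1197, 1751, 2454, 3325, 4382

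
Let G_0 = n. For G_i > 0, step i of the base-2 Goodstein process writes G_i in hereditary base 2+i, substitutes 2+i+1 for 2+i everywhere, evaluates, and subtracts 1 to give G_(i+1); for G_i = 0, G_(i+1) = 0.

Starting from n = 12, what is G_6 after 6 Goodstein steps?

134217867

(0) 12|_2 = 2^(2 + 1) + 2^2 ↦ 3^(3 + 1) + 3^3|_3 = 108 ⇒ 107
(1) 107|_3 = 3^(3 + 1) + 2·3^2 + 2·3 + 2 ↦ 4^(4 + 1) + 2·4^2 + 2·4 + 2|_4 = 1066 ⇒ 1065
(2) 1065|_4 = 4^(4 + 1) + 2·4^2 + 2·4 + 1 ↦ 5^(5 + 1) + 2·5^2 + 2·5 + 1|_5 = 15686 ⇒ 15685
(3) 15685|_5 = 5^(5 + 1) + 2·5^2 + 2·5 ↦ 6^(6 + 1) + 2·6^2 + 2·6|_6 = 280020 ⇒ 280019
(4) 280019|_6 = 6^(6 + 1) + 2·6^2 + 6 + 5 ↦ 7^(7 + 1) + 2·7^2 + 7 + 5|_7 = 5764911 ⇒ 5764910
(5) 5764910|_7 = 7^(7 + 1) + 2·7^2 + 7 + 4 ↦ 8^(8 + 1) + 2·8^2 + 8 + 4|_8 = 134217868 ⇒ 134217867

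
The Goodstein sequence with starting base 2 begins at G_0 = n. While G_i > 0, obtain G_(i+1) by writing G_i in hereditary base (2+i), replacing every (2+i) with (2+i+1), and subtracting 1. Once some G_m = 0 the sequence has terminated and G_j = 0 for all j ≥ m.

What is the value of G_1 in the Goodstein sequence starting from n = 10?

83

10 —HB2→ 2^(2 + 1) + 2 —bump→ 3^(3 + 1) + 3 = 84 —(−1)→ 83
83 —HB3→ 3^(3 + 1) + 2 —bump→ 4^(4 + 1) + 2 = 1026 —(−1)→ 1025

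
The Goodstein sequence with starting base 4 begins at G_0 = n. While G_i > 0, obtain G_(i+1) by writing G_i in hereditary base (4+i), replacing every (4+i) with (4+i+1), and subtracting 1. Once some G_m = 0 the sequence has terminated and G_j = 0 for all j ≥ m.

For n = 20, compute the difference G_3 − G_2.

i=0: 20 = 4^2 + 4 (b=4); 4→5: 5^2 + 5 = 30; 30−1 = 29
i=1: 29 = 5^2 + 4 (b=5); 5→6: 6^2 + 4 = 40; 40−1 = 39
i=2: 39 = 6^2 + 3 (b=6); 6→7: 7^2 + 3 = 52; 52−1 = 51

12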